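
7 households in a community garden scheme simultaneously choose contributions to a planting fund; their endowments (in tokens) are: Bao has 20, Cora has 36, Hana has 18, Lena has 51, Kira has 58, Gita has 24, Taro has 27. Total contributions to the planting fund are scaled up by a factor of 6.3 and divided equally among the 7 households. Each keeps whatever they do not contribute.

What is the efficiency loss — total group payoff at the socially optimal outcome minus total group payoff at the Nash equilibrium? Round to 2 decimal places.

The private return per contributed unit is 6.3/7 = 0.9000 < 1 for every player regardless of endowment, so the Nash equilibrium is zero contribution and the group total is Σ E_j = 20 + 36 + 18 + 51 + 58 + 24 + 27 = 234.
Each contributed unit returns 6.300 to the group, so the social optimum is full contribution by everyone: group total = 6.300 × 234 = 1474.20.
Efficiency loss = (6.300 − 1) × 234 = 1240.20.

1240.20 tokens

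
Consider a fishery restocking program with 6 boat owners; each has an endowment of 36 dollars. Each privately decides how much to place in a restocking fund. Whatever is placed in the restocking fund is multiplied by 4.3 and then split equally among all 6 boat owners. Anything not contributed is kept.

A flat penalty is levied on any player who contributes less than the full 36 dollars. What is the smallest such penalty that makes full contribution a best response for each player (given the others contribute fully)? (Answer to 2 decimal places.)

Given the others contribute fully, the best deviation is to contribute 0 (any partial contribution still incurs the fine and gives up units whose private return 0.7167 is below 1).
Deviating from 36 to 0 saves 36 dollars but forfeits the deviator's share of the drop in the restocking fund: 4.3/6 × 36 = 25.80.
So the deviation gain is 36 − 25.80 = 10.20, and the fine must be at least 10.20 dollars to wipe it out.

10.20 dollars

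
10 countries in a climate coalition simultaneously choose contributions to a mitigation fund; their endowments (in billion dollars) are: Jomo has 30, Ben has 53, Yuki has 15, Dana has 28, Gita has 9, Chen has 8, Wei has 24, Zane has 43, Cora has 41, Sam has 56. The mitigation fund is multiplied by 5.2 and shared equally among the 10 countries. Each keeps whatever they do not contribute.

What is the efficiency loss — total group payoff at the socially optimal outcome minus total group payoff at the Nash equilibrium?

1289.40 billion dollars

The private return per contributed unit is 5.2/10 = 0.5200 < 1 for every player regardless of endowment, so the Nash equilibrium is zero contribution and the group total is Σ E_j = 30 + 53 + 15 + 28 + 9 + 8 + 24 + 43 + 41 + 56 = 307.
Each contributed unit returns 5.200 to the group, so the social optimum is full contribution by everyone: group total = 5.200 × 307 = 1596.40.
Efficiency loss = (5.200 − 1) × 307 = 1289.40.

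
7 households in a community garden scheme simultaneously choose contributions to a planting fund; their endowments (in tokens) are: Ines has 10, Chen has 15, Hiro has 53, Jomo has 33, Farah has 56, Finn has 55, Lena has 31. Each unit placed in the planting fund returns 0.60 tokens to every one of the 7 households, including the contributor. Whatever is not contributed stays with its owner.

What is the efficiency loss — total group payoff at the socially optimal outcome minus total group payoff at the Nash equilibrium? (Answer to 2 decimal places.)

The private return per contributed unit is 0.60 < 1 for everyone, so the Nash equilibrium is zero contribution and the group total is Σ E_j = 10 + 15 + 53 + 33 + 56 + 55 + 31 = 253.
Each contributed unit returns 4.200 to the group, so the social optimum is full contribution by everyone: group total = 4.200 × 253 = 1062.60.
Efficiency loss = (4.200 − 1) × 253 = 809.60.

809.60 tokens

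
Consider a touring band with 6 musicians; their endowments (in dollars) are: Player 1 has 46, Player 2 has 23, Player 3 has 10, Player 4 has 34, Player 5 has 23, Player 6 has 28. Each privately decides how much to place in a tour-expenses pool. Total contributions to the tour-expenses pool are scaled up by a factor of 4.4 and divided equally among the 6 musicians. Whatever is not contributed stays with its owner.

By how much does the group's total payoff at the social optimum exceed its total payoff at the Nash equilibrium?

557.60 dollars

The private return per contributed unit is 4.4/6 = 0.7333 < 1 for every player regardless of endowment, so the Nash equilibrium is zero contribution and the group total is Σ E_j = 46 + 23 + 10 + 34 + 23 + 28 = 164.
Each contributed unit returns 4.400 to the group, so the social optimum is full contribution by everyone: group total = 4.400 × 164 = 721.60.
Efficiency loss = (4.400 − 1) × 164 = 557.60.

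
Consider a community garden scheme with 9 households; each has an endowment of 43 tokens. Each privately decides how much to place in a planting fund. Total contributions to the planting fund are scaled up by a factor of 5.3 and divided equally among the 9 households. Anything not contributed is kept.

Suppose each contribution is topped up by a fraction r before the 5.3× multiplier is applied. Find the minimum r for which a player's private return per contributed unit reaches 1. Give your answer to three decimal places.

With matching at rate r, one contributed unit becomes (1 + r) in the planting fund and returns 5.3 × (1 + r) / 9 to the contributor.
Setting this equal to 1: 1 + r = 9/5.3 = 1.6981.
So the minimum matching rate is r = 1.6981 − 1 = 0.698.

0.698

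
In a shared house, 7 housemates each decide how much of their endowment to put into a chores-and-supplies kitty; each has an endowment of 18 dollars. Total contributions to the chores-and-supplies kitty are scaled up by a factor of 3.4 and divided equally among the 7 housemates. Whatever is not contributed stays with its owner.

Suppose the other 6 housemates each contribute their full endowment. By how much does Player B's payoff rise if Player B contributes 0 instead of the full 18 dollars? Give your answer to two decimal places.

9.26 dollars

Switching from a contribution of 18 to 0 lets Player B keep an extra 18 dollars, but lowers the chores-and-supplies kitty by 18, which costs Player B their own share of that drop: 3.4/7 × 18 = 8.74.
Net gain = 18 − 8.74 = 9.26. The private return per contributed unit (0.4857) is below 1, so free-riding is indeed the best response regardless of what the others do.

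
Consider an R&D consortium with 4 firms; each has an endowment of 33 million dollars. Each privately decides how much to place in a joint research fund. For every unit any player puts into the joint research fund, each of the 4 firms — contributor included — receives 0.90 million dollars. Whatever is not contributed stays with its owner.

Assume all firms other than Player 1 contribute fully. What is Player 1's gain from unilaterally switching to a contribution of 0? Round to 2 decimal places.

3.30 million dollars

Switching from a contribution of 33 to 0 lets Player 1 keep an extra 33 million dollars, but lowers the joint research fund by 33, which costs Player 1 their own share of that drop: 0.90 × 33 = 29.70.
Net gain = 33 − 29.70 = 3.30. The private return per contributed unit (0.90) is below 1, so free-riding is indeed the best response regardless of what the others do.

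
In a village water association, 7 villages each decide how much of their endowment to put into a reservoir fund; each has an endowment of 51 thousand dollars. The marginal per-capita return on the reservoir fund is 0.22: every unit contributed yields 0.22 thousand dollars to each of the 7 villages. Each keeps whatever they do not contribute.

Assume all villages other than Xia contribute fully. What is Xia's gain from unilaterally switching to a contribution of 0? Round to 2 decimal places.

39.78 thousand dollars

Switching from a contribution of 51 to 0 lets Xia keep an extra 51 thousand dollars, but lowers the reservoir fund by 51, which costs Xia their own share of that drop: 0.22 × 51 = 11.22.
Net gain = 51 − 11.22 = 39.78. The private return per contributed unit (0.22) is below 1, so free-riding is indeed the best response regardless of what the others do.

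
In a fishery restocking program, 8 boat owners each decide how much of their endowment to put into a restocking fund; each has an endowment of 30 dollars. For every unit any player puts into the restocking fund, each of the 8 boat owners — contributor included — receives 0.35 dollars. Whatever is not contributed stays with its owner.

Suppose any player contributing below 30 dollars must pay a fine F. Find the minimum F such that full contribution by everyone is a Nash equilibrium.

Given the others contribute fully, the best deviation is to contribute 0 (any partial contribution still incurs the fine and gives up units whose private return 0.35 is below 1).
Deviating from 30 to 0 saves 30 dollars but forfeits the deviator's share of the drop in the restocking fund: 0.35 × 30 = 10.50.
So the deviation gain is 30 − 10.50 = 19.50, and the fine must be at least 19.50 dollars to wipe it out.

19.50 dollars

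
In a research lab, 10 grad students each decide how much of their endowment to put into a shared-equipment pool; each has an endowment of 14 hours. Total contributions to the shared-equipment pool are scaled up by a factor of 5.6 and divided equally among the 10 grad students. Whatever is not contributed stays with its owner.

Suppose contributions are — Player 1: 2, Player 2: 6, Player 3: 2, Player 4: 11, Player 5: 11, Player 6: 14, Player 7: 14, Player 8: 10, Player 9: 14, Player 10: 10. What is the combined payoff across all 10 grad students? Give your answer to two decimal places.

572.40 hours

Total contributed: 2 + 6 + 2 + 11 + 11 + 14 + 14 + 10 + 14 + 10 = 94; total kept: 10 × 14 − 94 = 46.
The shared-equipment pool pays out 5.6 × 94 = 526.40 in aggregate.
Group total = 46 + 526.40 = 572.40.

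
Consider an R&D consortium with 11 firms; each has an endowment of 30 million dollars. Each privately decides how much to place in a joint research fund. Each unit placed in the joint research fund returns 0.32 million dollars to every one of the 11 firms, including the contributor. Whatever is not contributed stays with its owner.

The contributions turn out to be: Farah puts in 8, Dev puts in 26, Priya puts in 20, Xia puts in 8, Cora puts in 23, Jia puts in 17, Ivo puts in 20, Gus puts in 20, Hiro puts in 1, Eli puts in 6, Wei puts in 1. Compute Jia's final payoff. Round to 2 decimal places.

Total contributed: 8 + 26 + 20 + 8 + 23 + 17 + 20 + 20 + 1 + 6 + 1 = 150.
Each receives 0.32 × 150 = 48.00 from the joint research fund.
Jia keeps 30 − 17 = 13, so Jia's payoff is 13 + 48.00 = 61.00.

61.00 million dollars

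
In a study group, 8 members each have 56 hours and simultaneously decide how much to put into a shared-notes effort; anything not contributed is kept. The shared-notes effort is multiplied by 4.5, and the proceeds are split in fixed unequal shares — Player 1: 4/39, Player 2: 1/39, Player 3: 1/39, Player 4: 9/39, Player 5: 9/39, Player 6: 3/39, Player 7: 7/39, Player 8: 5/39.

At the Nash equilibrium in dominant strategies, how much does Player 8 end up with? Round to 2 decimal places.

120.62 hours

Player j's private return per contributed unit is 4.5 × (j's share). Contributing is weakly dominant for j when that share is at least 1/4.5 = 0.2222, and contributing 0 is dominant otherwise.
Player 4 and Player 5 clear that bar, contributing 56 each; the remaining 6 contribute 0. Total contributed: 112.
Player 8 keeps 56 and receives 4.5 × 112 × 5/39 = 64.62 from the shared-notes effort, for a payoff of 120.62.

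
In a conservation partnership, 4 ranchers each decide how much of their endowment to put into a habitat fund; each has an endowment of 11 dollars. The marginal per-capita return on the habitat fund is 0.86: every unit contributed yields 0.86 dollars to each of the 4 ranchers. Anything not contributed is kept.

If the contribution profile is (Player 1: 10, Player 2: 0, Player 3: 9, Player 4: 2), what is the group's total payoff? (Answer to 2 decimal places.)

Total contributed: 10 + 0 + 9 + 2 = 21; total kept: 4 × 11 − 21 = 23.
The habitat fund pays out 0.86 × 4 × 21 = 72.24 in aggregate.
Group total = 23 + 72.24 = 95.24.

95.24 dollars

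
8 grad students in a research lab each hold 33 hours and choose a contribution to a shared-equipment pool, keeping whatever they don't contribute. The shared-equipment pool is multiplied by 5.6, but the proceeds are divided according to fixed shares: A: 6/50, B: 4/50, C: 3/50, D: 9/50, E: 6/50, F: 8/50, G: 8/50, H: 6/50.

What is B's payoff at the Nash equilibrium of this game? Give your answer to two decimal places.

A player with share s gets back 5.6·s per unit contributed, so full contribution is dominant for anyone with s > 1/5.6 = 0.1786 and zero contribution is dominant for anyone below.
D alone (share 9/50) is above the threshold, contributing 33; the remaining 7 contribute 0. Total contributed: 33.
B keeps 33 and receives 5.6 × 33 × 4/50 = 14.78 from the shared-equipment pool, for a payoff of 47.78.

47.78 hours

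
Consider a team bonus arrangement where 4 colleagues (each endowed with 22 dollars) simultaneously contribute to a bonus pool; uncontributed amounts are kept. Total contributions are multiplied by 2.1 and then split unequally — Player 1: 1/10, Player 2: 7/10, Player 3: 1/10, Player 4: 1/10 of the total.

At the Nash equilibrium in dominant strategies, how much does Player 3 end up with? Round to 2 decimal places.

Player j's private return per contributed unit is 2.1 × (j's share). Contributing is weakly dominant for j when that share is at least 1/2.1 = 0.4762, and contributing 0 is dominant otherwise.
Only Player 2 (7/10) clears that bar, contributing 22; the remaining 3 contribute 0. Total contributed: 22.
Player 3 keeps 22 and receives 2.1 × 22 × 1/10 = 4.62 from the bonus pool, for a payoff of 26.62.

26.62 dollars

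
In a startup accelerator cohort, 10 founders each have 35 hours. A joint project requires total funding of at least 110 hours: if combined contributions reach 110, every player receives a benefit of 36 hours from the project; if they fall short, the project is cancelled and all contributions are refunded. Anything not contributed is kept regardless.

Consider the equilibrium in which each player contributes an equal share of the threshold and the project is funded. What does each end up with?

Equal share of the threshold: 110/10 = 11.
At this profile no one gains by cutting their contribution: any cut drops the total below 110, the project is cancelled, contributions are refunded, and the deviator ends with 35, which is less than 35 − 11 + 36 = 60. Contributing more than 11 just wastes the excess. So contributing exactly 11 is a best response.
Each player's payoff: 35 − 11 + 36 = 60.

60 hours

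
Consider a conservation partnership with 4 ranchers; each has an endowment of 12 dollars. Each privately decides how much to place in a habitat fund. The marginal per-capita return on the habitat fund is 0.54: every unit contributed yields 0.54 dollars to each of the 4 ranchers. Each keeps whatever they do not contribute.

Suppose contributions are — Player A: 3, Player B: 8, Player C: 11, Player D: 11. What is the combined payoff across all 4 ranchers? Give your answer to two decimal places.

Total contributed: 3 + 8 + 11 + 11 = 33; total kept: 4 × 12 − 33 = 15.
The habitat fund pays out 0.54 × 4 × 33 = 71.28 in aggregate.
Group total = 15 + 71.28 = 86.28.

86.28 dollars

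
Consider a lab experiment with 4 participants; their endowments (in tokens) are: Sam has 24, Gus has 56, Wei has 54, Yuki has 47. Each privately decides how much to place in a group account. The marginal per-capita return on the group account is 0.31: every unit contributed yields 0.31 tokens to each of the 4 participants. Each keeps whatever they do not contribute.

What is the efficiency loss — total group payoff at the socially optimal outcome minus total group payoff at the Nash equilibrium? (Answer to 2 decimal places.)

43.44 tokens

The private return per contributed unit is 0.31 < 1 for everyone, so the Nash equilibrium is zero contribution and the group total is Σ E_j = 24 + 56 + 54 + 47 = 181.
Each contributed unit returns 1.240 to the group, so the social optimum is full contribution by everyone: group total = 1.240 × 181 = 224.44.
Efficiency loss = (1.240 − 1) × 181 = 43.44.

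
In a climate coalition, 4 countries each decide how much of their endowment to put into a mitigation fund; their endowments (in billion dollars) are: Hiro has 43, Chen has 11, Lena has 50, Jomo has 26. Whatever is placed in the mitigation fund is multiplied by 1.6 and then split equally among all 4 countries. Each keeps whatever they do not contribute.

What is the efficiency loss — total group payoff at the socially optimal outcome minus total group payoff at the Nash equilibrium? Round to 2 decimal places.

78.00 billion dollars

The private return per contributed unit is 1.6/4 = 0.4000 < 1 for every player regardless of endowment, so the Nash equilibrium is zero contribution and the group total is Σ E_j = 43 + 11 + 50 + 26 = 130.
Each contributed unit returns 1.600 to the group, so the social optimum is full contribution by everyone: group total = 1.600 × 130 = 208.00.
Efficiency loss = (1.600 − 1) × 130 = 78.00.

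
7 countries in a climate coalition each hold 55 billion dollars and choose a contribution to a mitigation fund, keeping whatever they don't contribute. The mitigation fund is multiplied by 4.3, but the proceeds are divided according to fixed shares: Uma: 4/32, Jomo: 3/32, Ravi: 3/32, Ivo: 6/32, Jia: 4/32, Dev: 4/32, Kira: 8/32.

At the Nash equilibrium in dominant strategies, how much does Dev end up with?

A player with share s gets back 4.3·s per unit contributed, so full contribution is dominant for anyone with s > 1/4.3 = 0.2326 and zero contribution is dominant for anyone below.
The only share above 0.2326 is Kira's 8/32, contributing 55; the remaining 6 contribute 0. Total contributed: 55.
Dev keeps 55 and receives 4.3 × 55 × 4/32 = 29.56 from the mitigation fund, for a payoff of 84.56.

84.56 billion dollars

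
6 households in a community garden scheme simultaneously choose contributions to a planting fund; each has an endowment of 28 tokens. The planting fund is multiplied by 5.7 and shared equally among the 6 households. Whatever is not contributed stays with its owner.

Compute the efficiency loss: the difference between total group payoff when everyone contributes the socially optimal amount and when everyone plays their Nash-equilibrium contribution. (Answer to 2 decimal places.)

Each contributed unit returns 5.7/6 = 0.9500 to its contributor — below 1 — so contributing 0 is dominant for every player. At the Nash equilibrium everyone keeps their 28, and the group total is 6 × 28 = 168.
Each contributed unit returns 5.700 to the group as a whole (0.9500 to each of 6 players), which exceeds 1, so the social optimum is full contribution: group total = 5.700 × 168 = 957.60.
Efficiency loss = 957.60 − 168 = 789.60.

789.60 tokens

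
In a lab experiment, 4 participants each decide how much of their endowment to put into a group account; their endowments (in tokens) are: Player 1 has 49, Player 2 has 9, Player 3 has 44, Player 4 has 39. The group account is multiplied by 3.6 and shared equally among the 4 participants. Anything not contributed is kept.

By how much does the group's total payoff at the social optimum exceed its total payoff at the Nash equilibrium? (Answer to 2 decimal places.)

The private return per contributed unit is 3.6/4 = 0.9000 < 1 for every player regardless of endowment, so the Nash equilibrium is zero contribution and the group total is Σ E_j = 49 + 9 + 44 + 39 = 141.
Each contributed unit returns 3.600 to the group, so the social optimum is full contribution by everyone: group total = 3.600 × 141 = 507.60.
Efficiency loss = (3.600 − 1) × 141 = 366.60.

366.60 tokens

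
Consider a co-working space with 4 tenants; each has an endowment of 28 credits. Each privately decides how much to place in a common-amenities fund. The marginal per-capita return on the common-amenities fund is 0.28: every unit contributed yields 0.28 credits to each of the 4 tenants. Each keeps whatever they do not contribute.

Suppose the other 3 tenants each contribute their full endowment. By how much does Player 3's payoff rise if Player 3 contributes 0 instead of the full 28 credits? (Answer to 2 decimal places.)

20.16 credits

Switching from a contribution of 28 to 0 lets Player 3 keep an extra 28 credits, but lowers the common-amenities fund by 28, which costs Player 3 their own share of that drop: 0.28 × 28 = 7.84.
Net gain = 28 − 7.84 = 20.16. The private return per contributed unit (0.28) is below 1, so free-riding is indeed the best response regardless of what the others do.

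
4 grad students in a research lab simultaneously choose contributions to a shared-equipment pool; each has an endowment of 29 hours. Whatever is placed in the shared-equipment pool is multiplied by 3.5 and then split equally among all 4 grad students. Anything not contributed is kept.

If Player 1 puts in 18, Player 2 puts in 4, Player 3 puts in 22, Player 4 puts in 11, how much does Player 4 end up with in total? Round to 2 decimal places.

Total contributed: 18 + 4 + 22 + 11 = 55.
Each receives 3.5 × 55 / 4 = 48.13 from the shared-equipment pool.
Player 4 keeps 29 − 11 = 18, so Player 4's payoff is 18 + 48.13 = 66.13.

66.13 hours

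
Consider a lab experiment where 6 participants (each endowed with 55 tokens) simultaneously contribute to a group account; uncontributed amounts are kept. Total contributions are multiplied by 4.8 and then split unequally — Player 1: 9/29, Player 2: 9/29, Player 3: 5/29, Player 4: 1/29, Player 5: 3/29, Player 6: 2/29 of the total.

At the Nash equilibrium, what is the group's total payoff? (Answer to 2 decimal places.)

748.00 tokens

Each unit j contributes comes back to j as 4.8 × (j's share), so j prefers to contribute only if that share exceeds 1/4.8 = 0.2083; otherwise keeping the unit dominates.
The shares above 0.2083 belong to Player 1 and Player 2, contributing 55 each; the remaining 4 contribute 0. Total contributed: 110.
The group account pays out 4.8 × 110 = 528.00 in total (split across the unequal shares, but the aggregate is all that matters for the group sum).
The 4 free-riders keep 55 each, adding 220. Group total = 220 + 528.00 = 748.00.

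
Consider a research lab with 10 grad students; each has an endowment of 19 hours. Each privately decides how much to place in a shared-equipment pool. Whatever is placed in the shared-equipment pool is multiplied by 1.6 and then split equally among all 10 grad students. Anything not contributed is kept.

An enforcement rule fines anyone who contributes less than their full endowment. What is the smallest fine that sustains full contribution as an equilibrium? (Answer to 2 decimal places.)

15.96 hours

Given the others contribute fully, the best deviation is to contribute 0 (any partial contribution still incurs the fine and gives up units whose private return 0.1600 is below 1).
Deviating from 19 to 0 saves 19 hours but forfeits the deviator's share of the drop in the shared-equipment pool: 1.6/10 × 19 = 3.04.
So the deviation gain is 19 − 3.04 = 15.96, and the fine must be at least 15.96 hours to wipe it out.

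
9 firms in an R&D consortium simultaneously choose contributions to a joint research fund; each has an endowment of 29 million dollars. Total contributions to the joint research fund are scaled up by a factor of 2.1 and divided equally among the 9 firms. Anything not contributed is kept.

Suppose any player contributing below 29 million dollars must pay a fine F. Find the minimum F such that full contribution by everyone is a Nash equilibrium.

Given the others contribute fully, the best deviation is to contribute 0 (any partial contribution still incurs the fine and gives up units whose private return 0.2333 is below 1).
Deviating from 29 to 0 saves 29 million dollars but forfeits the deviator's share of the drop in the joint research fund: 2.1/9 × 29 = 6.77.
So the deviation gain is 29 − 6.77 = 22.23, and the fine must be at least 22.23 million dollars to wipe it out.

22.23 million dollars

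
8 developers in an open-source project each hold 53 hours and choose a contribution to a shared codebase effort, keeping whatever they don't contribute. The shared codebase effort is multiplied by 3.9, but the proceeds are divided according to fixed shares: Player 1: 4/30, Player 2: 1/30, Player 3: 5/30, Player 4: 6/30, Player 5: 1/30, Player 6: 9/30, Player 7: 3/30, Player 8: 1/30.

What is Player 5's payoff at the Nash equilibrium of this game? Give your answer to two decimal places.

Player j's private return per contributed unit is 3.9 × (j's share). Contributing is weakly dominant for j when that share is at least 1/3.9 = 0.2564, and contributing 0 is dominant otherwise.
Player 6 alone (share 9/30) is above the threshold, contributing 53; the remaining 7 contribute 0. Total contributed: 53.
Player 5 keeps 53 and receives 3.9 × 53 × 1/30 = 6.89 from the shared codebase effort, for a payoff of 59.89.

59.89 hours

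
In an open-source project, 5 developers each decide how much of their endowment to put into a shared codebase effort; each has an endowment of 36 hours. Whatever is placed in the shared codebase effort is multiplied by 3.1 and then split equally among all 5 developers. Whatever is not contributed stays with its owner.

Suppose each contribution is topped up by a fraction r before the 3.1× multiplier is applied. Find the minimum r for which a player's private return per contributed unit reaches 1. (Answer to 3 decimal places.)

0.613

With matching at rate r, one contributed unit becomes (1 + r) in the shared codebase effort and returns 3.1 × (1 + r) / 5 to the contributor.
Setting this equal to 1: 1 + r = 5/3.1 = 1.6129.
So the minimum matching rate is r = 1.6129 − 1 = 0.613.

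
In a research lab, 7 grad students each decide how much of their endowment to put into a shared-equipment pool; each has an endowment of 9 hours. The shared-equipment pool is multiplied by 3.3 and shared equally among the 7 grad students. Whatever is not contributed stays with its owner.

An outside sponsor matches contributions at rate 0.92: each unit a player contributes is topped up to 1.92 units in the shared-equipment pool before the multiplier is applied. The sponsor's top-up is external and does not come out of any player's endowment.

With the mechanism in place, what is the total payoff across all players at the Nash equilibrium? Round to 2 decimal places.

63.00 hours

With the mechanism, a contributed unit returns 3.3 × 1.92 / 7 = 0.9051 per unit of net cost — still below 1 — so contributing 0 remains dominant for every player.
At the Nash equilibrium no one contributes; group total payoff = 7 × 9 = 63.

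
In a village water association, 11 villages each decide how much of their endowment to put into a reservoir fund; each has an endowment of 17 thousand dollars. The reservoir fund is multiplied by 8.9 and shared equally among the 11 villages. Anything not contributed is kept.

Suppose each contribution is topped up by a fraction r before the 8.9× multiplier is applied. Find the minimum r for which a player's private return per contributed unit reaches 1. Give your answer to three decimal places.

0.236

With matching at rate r, one contributed unit becomes (1 + r) in the reservoir fund and returns 8.9 × (1 + r) / 11 to the contributor.
Setting this equal to 1: 1 + r = 11/8.9 = 1.2360.
So the minimum matching rate is r = 1.2360 − 1 = 0.236.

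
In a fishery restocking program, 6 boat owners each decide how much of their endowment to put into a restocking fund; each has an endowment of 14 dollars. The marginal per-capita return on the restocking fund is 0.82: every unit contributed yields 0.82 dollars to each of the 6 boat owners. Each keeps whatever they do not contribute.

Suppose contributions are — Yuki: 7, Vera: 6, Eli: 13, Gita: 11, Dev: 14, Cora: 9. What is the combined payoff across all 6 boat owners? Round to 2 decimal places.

Total contributed: 7 + 6 + 13 + 11 + 14 + 9 = 60; total kept: 6 × 14 − 60 = 24.
The restocking fund pays out 0.82 × 6 × 60 = 295.20 in aggregate.
Group total = 24 + 295.20 = 319.20.

319.20 dollars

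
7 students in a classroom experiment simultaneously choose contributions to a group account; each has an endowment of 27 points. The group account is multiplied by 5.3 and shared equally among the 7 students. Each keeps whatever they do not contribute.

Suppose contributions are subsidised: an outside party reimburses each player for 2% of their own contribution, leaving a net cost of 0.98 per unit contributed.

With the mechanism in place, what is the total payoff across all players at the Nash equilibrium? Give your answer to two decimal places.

189.00 points

The effective private return is (5.3/7) / 0.98 = 0.7726, which is still under 1, so the mechanism doesn't change anyone's dominant strategy: zero contribution.
At the Nash equilibrium no one contributes; group total payoff = 7 × 27 = 189.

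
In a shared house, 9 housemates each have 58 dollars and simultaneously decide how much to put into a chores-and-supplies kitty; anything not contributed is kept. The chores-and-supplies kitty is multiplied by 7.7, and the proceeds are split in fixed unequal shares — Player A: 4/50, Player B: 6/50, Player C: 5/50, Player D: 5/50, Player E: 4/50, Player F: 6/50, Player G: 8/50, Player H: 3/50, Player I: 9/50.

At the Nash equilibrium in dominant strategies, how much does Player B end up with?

165.18 dollars

For player j, contributing a unit is worthwhile iff 7.7 × (j's share) ≥ 1, i.e. iff j's share is at least 0.1299.
The shares above 0.1299 belong to Player G and Player I, contributing 58 each; the remaining 7 contribute 0. Total contributed: 116.
Player B keeps 58 and receives 7.7 × 116 × 6/50 = 107.18 from the chores-and-supplies kitty, for a payoff of 165.18.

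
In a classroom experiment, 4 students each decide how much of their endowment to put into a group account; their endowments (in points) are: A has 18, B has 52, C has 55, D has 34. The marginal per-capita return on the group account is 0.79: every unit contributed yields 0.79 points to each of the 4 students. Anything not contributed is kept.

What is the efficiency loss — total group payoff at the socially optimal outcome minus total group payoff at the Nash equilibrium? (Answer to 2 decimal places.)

343.44 points

The private return per contributed unit is 0.79 < 1 for everyone, so the Nash equilibrium is zero contribution and the group total is Σ E_j = 18 + 52 + 55 + 34 = 159.
Each contributed unit returns 3.160 to the group, so the social optimum is full contribution by everyone: group total = 3.160 × 159 = 502.44.
Efficiency loss = (3.160 − 1) × 159 = 343.44.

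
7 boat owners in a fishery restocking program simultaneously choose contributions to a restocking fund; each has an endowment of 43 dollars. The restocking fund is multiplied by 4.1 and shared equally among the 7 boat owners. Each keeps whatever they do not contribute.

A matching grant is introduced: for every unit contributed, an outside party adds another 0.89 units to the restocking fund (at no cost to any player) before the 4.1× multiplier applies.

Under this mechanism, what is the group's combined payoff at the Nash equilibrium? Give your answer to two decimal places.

2332.45 dollars

The effective private return per unit is now 4.1 × 1.89 / 7 = 1.1070 > 1, so every player's dominant strategy flips to full contribution.
So the Nash equilibrium is full contribution by all 7; the group earns 4.1 × 1.89 × 301 = 2332.45.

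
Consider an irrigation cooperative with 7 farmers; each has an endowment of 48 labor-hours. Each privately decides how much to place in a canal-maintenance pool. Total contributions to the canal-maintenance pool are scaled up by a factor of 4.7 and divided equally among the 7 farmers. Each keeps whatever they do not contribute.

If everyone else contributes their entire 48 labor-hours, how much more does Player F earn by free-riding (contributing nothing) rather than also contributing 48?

15.77 labor-hours

Switching from a contribution of 48 to 0 lets Player F keep an extra 48 labor-hours, but lowers the canal-maintenance pool by 48, which costs Player F their own share of that drop: 4.7/7 × 48 = 32.23.
Net gain = 48 − 32.23 = 15.77. The private return per contributed unit (0.6714) is below 1, so free-riding is indeed the best response regardless of what the others do.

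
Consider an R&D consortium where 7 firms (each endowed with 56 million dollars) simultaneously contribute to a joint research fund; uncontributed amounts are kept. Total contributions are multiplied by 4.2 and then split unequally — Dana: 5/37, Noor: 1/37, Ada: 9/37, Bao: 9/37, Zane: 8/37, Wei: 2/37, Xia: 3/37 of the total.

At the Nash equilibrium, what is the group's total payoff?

A player with share s gets back 4.2·s per unit contributed, so full contribution is dominant for anyone with s > 1/4.2 = 0.2381 and zero contribution is dominant for anyone below.
The shares above 0.2381 belong to Ada and Bao, contributing 56 each; the remaining 5 contribute 0. Total contributed: 112.
The joint research fund pays out 4.2 × 112 = 470.40 in total (split across the unequal shares, but the aggregate is all that matters for the group sum).
The 5 free-riders keep 56 each, adding 280. Group total = 280 + 470.40 = 750.40.

750.40 million dollars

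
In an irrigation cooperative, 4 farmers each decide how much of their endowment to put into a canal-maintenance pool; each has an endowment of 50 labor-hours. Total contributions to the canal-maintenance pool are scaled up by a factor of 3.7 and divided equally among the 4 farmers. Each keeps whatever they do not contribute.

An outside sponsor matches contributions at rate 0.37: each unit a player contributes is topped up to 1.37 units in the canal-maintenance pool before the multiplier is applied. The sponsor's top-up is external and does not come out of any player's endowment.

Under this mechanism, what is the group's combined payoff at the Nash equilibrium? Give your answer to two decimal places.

1013.80 labor-hours

The effective private return per unit is now 3.7 × 1.37 / 4 = 1.2673 > 1, so every player's dominant strategy flips to full contribution.
So the Nash equilibrium is full contribution by all 4; the group earns 3.7 × 1.37 × 200 = 1013.80.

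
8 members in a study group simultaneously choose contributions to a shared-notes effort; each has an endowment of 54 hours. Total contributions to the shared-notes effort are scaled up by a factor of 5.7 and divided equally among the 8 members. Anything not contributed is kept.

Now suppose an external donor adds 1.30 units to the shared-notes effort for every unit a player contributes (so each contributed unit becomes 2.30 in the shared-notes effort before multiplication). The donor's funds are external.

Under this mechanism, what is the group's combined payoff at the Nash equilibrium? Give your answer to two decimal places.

5663.52 hours

Under the mechanism each unit contributed yields 5.7 × 2.30 / 8 = 1.6388 back to its contributor per unit of net cost, which exceeds 1, making full contribution the dominant choice for everyone.
So the Nash equilibrium is full contribution by all 8; the group earns 5.7 × 2.30 × 432 = 5663.52.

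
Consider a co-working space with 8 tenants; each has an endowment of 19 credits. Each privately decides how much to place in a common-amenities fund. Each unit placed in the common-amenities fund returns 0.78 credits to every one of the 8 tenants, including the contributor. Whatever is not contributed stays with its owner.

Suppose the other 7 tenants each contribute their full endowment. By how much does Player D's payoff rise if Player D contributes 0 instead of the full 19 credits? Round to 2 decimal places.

4.18 credits

Switching from a contribution of 19 to 0 lets Player D keep an extra 19 credits, but lowers the common-amenities fund by 19, which costs Player D their own share of that drop: 0.78 × 19 = 14.82.
Net gain = 19 − 14.82 = 4.18. The private return per contributed unit (0.78) is below 1, so free-riding is indeed the best response regardless of what the others do.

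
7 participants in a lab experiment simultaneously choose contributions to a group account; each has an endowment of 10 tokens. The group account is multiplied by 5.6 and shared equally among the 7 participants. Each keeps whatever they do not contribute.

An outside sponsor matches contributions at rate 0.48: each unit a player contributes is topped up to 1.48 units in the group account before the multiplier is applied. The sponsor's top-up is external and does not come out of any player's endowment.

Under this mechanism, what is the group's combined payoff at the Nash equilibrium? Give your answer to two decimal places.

Under the mechanism each unit contributed yields 5.6 × 1.48 / 7 = 1.1840 back to its contributor per unit of net cost, which exceeds 1, making full contribution the dominant choice for everyone.
At the Nash equilibrium everyone contributes 10. Group total payoff = 5.6 × 1.48 × 70 = 580.16.

580.16 tokens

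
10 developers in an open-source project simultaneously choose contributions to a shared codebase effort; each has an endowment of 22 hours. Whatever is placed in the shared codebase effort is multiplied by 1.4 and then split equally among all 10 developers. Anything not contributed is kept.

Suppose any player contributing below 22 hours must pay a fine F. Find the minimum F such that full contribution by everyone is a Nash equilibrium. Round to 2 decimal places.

18.92 hours

Given the others contribute fully, the best deviation is to contribute 0 (any partial contribution still incurs the fine and gives up units whose private return 0.1400 is below 1).
Deviating from 22 to 0 saves 22 hours but forfeits the deviator's share of the drop in the shared codebase effort: 1.4/10 × 22 = 3.08.
So the deviation gain is 22 − 3.08 = 18.92, and the fine must be at least 18.92 hours to wipe it out.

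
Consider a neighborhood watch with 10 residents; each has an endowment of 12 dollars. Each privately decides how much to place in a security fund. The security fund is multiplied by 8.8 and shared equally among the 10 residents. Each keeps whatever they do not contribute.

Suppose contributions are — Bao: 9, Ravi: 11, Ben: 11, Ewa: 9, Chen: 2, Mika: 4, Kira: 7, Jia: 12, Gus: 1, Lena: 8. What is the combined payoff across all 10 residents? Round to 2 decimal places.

697.20 dollars

Total contributed: 9 + 11 + 11 + 9 + 2 + 4 + 7 + 12 + 1 + 8 = 74; total kept: 10 × 12 − 74 = 46.
The security fund pays out 8.8 × 74 = 651.20 in aggregate.
Group total = 46 + 651.20 = 697.20.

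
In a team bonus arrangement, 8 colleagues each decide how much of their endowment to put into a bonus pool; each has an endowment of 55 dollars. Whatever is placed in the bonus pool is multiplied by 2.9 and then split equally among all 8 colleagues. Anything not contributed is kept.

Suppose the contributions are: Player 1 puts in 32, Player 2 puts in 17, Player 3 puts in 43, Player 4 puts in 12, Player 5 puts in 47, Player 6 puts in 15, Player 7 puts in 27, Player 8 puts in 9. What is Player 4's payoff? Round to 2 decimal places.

Total contributed: 32 + 17 + 43 + 12 + 47 + 15 + 27 + 9 = 202.
Each receives 2.9 × 202 / 8 = 73.23 from the bonus pool.
Player 4 keeps 55 − 12 = 43, so Player 4's payoff is 43 + 73.23 = 116.23.

116.23 dollars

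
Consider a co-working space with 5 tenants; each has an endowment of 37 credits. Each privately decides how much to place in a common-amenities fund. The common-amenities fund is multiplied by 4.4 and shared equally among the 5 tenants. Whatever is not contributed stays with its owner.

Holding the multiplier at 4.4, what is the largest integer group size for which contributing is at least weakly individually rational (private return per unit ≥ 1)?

Private return per unit is 4.4/(group size), which is ≥ 1 whenever the group size is ≤ 4.4.
The largest such integer is 4.

4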